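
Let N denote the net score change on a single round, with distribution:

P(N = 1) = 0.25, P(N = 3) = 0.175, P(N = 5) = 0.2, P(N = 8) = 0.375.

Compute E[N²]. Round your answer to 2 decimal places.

E[N²] = (1)²(0.25) + (3)²(0.175) + (5)²(0.2) + (8)²(0.375) = 30.825

30.83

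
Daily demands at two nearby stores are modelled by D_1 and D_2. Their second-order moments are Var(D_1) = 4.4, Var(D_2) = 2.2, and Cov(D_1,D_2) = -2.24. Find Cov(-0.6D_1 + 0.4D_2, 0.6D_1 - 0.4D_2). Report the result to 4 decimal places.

Cov(-0.6D_1 + 0.4D_2, 0.6D_1 - 0.4D_2) = (-0.6)(0.6)Var(D_1) + (0.4)(-0.4)Var(D_2) + [(-0.6)(-0.4) + (0.4)(0.6)]Cov(D_1,D_2)
= -0.36·4.4 + -0.16·2.2 + 0.48·-2.24 = -3.0112

-3.0112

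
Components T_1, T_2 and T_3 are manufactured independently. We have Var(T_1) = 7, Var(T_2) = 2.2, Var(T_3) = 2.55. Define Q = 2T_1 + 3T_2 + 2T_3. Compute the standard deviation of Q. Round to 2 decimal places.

By independence, Var(Q) = (2)²Var(T_1) + (3)²Var(T_2) + (2)²Var(T_3)
= (2)²·7 + (3)²·2.2 + (2)²·2.55 = 58
SD(Q) = √58 ≈ 7.62

7.62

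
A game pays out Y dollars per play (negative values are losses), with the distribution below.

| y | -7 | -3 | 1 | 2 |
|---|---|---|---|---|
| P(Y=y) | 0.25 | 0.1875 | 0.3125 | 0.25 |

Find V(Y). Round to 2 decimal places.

E[Y] = (-7)(0.25) + (-3)(0.1875) + (1)(0.3125) + (2)(0.25) = -1.5
E[Y²] = (-7)²(0.25) + (-3)²(0.1875) + (1)²(0.3125) + (2)²(0.25) = 15.25
V(Y) = E[Y²] − (E[Y])² = 15.25 − (-1.5)² = 13

13.00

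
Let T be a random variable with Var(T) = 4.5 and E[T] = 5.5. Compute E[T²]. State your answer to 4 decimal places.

E[T²] = Var(T) + (E[T])² = 4.5 + (5.5)² = 34.75

34.7500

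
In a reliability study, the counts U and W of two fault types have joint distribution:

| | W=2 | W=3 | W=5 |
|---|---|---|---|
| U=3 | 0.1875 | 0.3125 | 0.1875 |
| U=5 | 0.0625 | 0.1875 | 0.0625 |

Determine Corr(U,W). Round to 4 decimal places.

-0.0309

E[U] = 3.625,  E[W] = 3.25
E[UW] = 11.75
Cov(U,W) = E[UW] − E[U]E[W] = 11.75 − (3.625)(3.25) = -0.03125
var(U) = 0.859375,  var(W) = 1.1875
ρ = -0.03125 / √(0.859375·1.1875) ≈ -0.0309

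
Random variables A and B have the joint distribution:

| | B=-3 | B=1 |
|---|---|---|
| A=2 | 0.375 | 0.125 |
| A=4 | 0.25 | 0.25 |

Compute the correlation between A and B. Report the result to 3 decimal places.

E[A] = 3,  E[B] = -1.5
E[AB] = -4
Cov(A,B) = E[AB] − E[A]E[B] = -4 − (3)(-1.5) = 0.5
Var(A) = 1,  Var(B) = 3.75
ρ = 0.5 / √(1·3.75) ≈ 0.258

0.258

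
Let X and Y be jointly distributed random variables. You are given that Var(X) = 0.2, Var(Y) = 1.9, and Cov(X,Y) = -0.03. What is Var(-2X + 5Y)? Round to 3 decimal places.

48.900

Var(-2X + 5Y) = (-2)²·Var(X) + (5)²·Var(Y) + 2·(-2)·(5)·Cov(X,Y)
= 4·0.2 + 25·1.9 + -20·-0.03 = 48.9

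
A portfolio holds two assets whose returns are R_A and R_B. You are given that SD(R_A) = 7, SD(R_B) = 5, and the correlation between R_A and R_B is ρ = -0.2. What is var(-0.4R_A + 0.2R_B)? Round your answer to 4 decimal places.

var(R_A) = (7)² = 49;  var(R_B) = (5)² = 25
Cov(R_A,R_B) = ρ·SD(R_A)·SD(R_B) = -0.2·7·5 = -7
var(-0.4R_A + 0.2R_B) = (-0.4)²·var(R_A) + (0.2)²·var(R_B) + 2·(-0.4)·(0.2)·Cov(R_A,R_B)
= 0.16·49 + 0.04·25 + -0.16·-7 = 9.96

9.9600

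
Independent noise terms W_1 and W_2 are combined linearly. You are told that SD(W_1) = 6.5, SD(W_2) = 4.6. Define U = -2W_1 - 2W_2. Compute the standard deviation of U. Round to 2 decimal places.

15.93

var(W_1) = 42.25, var(W_2) = 21.16
By independence, var(U) = (-2)²var(W_1) + (-2)²var(W_2)
= (-2)²·42.25 + (-2)²·21.16 = 253.64
SD(U) = √253.64 ≈ 15.93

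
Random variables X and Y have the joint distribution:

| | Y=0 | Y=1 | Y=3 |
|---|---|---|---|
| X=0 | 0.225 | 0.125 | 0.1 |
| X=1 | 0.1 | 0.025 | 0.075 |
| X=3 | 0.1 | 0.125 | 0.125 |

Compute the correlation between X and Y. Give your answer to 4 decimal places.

0.1666

E[X] = 1.25,  E[Y] = 1.175
E[XY] = 1.75
cov(X,Y) = E[XY] − E[X]E[Y] = 1.75 − (1.25)(1.175) = 0.28125
Var(X) = 1.7875,  Var(Y) = 1.594375
ρ = 0.28125 / √(1.7875·1.594375) ≈ 0.1666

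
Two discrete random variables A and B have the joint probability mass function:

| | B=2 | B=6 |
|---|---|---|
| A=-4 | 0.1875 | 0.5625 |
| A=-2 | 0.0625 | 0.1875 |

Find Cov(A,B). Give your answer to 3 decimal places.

E[A] = -3.5,  E[B] = 5
E[AB] = -17.5
Cov(A,B) = E[AB] − E[A]E[B] = -17.5 − (-3.5)(5) = 0

0.000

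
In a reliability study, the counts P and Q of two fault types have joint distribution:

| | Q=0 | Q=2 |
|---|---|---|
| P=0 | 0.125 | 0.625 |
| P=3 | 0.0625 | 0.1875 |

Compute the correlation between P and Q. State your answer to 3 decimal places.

E[P] = 0.75,  E[Q] = 1.625
E[PQ] = 1.125
Cov(P,Q) = E[PQ] − E[P]E[Q] = 1.125 − (0.75)(1.625) = -0.09375
V(P) = 1.6875,  V(Q) = 0.609375
ρ = -0.09375 / √(1.6875·0.609375) ≈ -0.092

-0.092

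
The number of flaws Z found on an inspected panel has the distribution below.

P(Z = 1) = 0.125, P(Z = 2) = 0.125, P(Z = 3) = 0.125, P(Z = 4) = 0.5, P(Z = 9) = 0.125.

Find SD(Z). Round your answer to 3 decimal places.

2.204

E[Z] = (1)(0.125) + (2)(0.125) + (3)(0.125) + (4)(0.5) + (9)(0.125) = 3.875
E[Z²] = (1)²(0.125) + (2)²(0.125) + (3)²(0.125) + (4)²(0.5) + (9)²(0.125) = 19.875
Var(Z) = E[Z²] − (E[Z])² = 19.875 − (3.875)² = 4.859375
SD(Z) = √4.859375 ≈ 2.204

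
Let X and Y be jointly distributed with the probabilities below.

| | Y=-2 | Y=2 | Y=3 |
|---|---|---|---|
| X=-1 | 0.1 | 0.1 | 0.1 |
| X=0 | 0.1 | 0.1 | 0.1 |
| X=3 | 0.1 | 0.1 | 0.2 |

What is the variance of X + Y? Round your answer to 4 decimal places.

8.4900

E[X] = 0.9,  E[Y] = 1.2,  E[XY] = 1.5
var(X) = 3.9 − (0.9)² = 3.09;  var(Y) = 6 − (1.2)² = 4.56
cov(X,Y) = 1.5 − (0.9)(1.2) = 0.42
var(X + Y) = (1)²·3.09 + (1)²·4.56 + 2·(1)·(1)·0.42 = 8.49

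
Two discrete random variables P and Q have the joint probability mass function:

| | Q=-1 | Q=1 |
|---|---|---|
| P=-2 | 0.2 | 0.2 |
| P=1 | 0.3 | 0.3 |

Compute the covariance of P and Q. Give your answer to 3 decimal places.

0.000

E[P] = -0.2,  E[Q] = 0
E[PQ] = 0
Cov(P,Q) = E[PQ] − E[P]E[Q] = 0 − (-0.2)(0) = 0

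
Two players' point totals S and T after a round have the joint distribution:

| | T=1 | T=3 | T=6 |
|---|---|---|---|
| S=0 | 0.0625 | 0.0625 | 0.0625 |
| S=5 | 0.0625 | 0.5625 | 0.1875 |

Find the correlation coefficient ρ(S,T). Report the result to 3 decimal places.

E[S] = 4.0625,  E[T] = 3.5
E[ST] = 14.375
Cov(S,T) = E[ST] − E[S]E[T] = 14.375 − (4.0625)(3.5) = 0.15625
Var(S) = 3.80859375,  Var(T) = 2.5
ρ = 0.15625 / √(3.80859375·2.5) ≈ 0.051

0.051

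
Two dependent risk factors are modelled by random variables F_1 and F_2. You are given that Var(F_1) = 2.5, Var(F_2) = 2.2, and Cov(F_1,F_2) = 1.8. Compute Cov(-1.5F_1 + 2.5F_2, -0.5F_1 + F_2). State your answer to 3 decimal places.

Cov(-1.5F_1 + 2.5F_2, -0.5F_1 + F_2) = (-1.5)(-0.5)Var(F_1) + (2.5)(1)Var(F_2) + [(-1.5)(1) + (2.5)(-0.5)]Cov(F_1,F_2)
= 0.75·2.5 + 2.5·2.2 + -2.75·1.8 = 2.425

2.425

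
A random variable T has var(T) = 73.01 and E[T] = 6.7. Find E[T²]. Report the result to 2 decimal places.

E[T²] = var(T) + (E[T])² = 73.01 + (6.7)² = 117.9

117.90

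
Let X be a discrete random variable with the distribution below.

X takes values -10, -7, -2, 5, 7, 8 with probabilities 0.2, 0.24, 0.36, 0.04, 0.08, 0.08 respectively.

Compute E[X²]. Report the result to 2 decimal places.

43.24

E[X²] = (-10)²(0.2) + (-7)²(0.24) + (-2)²(0.36) + (5)²(0.04) + (7)²(0.08) + (8)²(0.08) = 43.24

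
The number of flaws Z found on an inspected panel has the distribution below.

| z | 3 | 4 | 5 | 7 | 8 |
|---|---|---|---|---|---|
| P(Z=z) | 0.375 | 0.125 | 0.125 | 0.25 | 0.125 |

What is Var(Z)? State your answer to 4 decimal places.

3.7500

E[Z] = (3)(0.375) + (4)(0.125) + (5)(0.125) + (7)(0.25) + (8)(0.125) = 5
E[Z²] = (3)²(0.375) + (4)²(0.125) + (5)²(0.125) + (7)²(0.25) + (8)²(0.125) = 28.75
Var(Z) = E[Z²] − (E[Z])² = 28.75 − (5)² = 3.75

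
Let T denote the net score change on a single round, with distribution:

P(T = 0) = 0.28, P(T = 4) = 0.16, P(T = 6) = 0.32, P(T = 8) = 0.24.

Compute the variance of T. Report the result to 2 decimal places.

9.37

E[T] = (0)(0.28) + (4)(0.16) + (6)(0.32) + (8)(0.24) = 4.48
E[T²] = (0)²(0.28) + (4)²(0.16) + (6)²(0.32) + (8)²(0.24) = 29.44
Var(T) = E[T²] − (E[T])² = 29.44 − (4.48)² = 9.3696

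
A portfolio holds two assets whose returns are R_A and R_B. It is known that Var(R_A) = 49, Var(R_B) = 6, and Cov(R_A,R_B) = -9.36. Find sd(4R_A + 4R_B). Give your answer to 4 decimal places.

24.0932

Var(4R_A + 4R_B) = (4)²·Var(R_A) + (4)²·Var(R_B) + 2·(4)·(4)·Cov(R_A,R_B)
= 16·49 + 16·6 + 32·-9.36 = 580.48
sd(4R_A + 4R_B) = √580.48 ≈ 24.0932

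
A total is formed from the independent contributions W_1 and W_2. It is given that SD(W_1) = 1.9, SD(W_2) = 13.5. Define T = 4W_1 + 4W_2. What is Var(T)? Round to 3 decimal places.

2973.760

Var(W_1) = 3.61, Var(W_2) = 182.25
By independence, Var(T) = (4)²Var(W_1) + (4)²Var(W_2)
= (4)²·3.61 + (4)²·182.25 = 2973.76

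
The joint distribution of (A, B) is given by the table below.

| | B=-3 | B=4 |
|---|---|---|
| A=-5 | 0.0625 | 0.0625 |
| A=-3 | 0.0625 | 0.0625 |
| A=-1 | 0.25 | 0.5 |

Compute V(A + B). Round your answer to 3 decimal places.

E[A] = -1.75,  E[B] = 1.375,  E[AB] = -1.75
V(A) = 5 − (-1.75)² = 1.9375;  V(B) = 13.375 − (1.375)² = 11.484375
Cov(A,B) = -1.75 − (-1.75)(1.375) = 0.65625
V(A + B) = (1)²·1.9375 + (1)²·11.484375 + 2·(1)·(1)·0.65625 = 14.734375

14.734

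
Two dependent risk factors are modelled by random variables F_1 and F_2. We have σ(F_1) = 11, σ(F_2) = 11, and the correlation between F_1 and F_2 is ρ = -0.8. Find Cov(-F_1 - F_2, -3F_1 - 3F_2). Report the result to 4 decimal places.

Var(F_1) = (11)² = 121;  Var(F_2) = (11)² = 121
Cov(F_1,F_2) = ρ·σ(F_1)·σ(F_2) = -0.8·11·11 = -96.8
Cov(-F_1 - F_2, -3F_1 - 3F_2) = (-1)(-3)Var(F_1) + (-1)(-3)Var(F_2) + [(-1)(-3) + (-1)(-3)]Cov(F_1,F_2)
= 3·121 + 3·121 + 6·-96.8 = 145.2

145.2000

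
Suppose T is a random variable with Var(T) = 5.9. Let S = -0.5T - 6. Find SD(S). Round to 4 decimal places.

1.2145

Var(-0.5T - 6) = (-0.5)²·5.9 = 1.475
SD(S) = √1.475 ≈ 1.2145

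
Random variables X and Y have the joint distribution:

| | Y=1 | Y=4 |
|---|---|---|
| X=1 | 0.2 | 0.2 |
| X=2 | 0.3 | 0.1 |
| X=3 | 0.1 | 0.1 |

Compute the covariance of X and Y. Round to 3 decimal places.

-0.060

E[X] = 1.8,  E[Y] = 2.2
E[XY] = 3.9
Cov(X,Y) = E[XY] − E[X]E[Y] = 3.9 − (1.8)(2.2) = -0.06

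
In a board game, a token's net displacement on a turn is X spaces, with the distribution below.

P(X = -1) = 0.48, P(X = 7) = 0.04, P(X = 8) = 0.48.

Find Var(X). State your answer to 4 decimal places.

19.9104

E[X] = (-1)(0.48) + (7)(0.04) + (8)(0.48) = 3.64
E[X²] = (-1)²(0.48) + (7)²(0.04) + (8)²(0.48) = 33.16
Var(X) = E[X²] − (E[X])² = 33.16 − (3.64)² = 19.9104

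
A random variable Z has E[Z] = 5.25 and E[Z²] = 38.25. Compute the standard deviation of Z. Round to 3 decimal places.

3.269

var(Z) = 38.25 − (5.25)² = 10.6875
σ(Z) = √10.6875 ≈ 3.269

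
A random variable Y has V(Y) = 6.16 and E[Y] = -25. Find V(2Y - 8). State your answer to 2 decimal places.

24.64

V(2Y - 8) = (2)²·V(Y) = 4·6.16 = 24.64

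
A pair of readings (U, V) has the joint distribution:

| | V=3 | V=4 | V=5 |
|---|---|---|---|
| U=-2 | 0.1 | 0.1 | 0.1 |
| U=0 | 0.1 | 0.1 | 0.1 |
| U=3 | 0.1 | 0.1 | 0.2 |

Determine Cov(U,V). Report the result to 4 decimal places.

0.2400

E[U] = 0.6,  E[V] = 4.1
E[UV] = 2.7
Cov(U,V) = E[UV] − E[U]E[V] = 2.7 − (0.6)(4.1) = 0.24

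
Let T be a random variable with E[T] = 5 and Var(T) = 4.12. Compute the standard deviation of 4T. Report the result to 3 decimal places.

Var(4T) = (4)²·4.12 = 65.92
SD(4T) = √65.92 ≈ 8.119

8.119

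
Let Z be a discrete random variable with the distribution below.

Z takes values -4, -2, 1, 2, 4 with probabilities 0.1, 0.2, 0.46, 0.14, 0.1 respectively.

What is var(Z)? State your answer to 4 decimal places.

4.9044

E[Z] = (-4)(0.1) + (-2)(0.2) + (1)(0.46) + (2)(0.14) + (4)(0.1) = 0.34
E[Z²] = (-4)²(0.1) + (-2)²(0.2) + (1)²(0.46) + (2)²(0.14) + (4)²(0.1) = 5.02
var(Z) = E[Z²] − (E[Z])² = 5.02 − (0.34)² = 4.9044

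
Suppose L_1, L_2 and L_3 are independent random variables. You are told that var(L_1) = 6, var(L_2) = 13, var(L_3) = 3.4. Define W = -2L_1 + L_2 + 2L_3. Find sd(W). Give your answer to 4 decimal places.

7.1134

By independence, var(W) = (-2)²var(L_1) + (1)²var(L_2) + (2)²var(L_3)
= (-2)²·6 + (1)²·13 + (2)²·3.4 = 50.6
sd(W) = √50.6 ≈ 7.1134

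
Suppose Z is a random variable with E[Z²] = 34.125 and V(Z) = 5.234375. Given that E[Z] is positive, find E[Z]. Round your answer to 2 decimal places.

(E[Z])² = E[Z²] − V(Z) = 34.125 − 5.234375 = 28.890625
E[Z] = √28.890625 = 5.375

5.38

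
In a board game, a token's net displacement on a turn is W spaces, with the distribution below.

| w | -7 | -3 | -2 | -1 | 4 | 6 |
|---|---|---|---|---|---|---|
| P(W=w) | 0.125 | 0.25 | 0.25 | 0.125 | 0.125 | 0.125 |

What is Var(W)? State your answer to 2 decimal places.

E[W] = (-7)(0.125) + (-3)(0.25) + (-2)(0.25) + (-1)(0.125) + (4)(0.125) + (6)(0.125) = -1
E[W²] = (-7)²(0.125) + (-3)²(0.25) + (-2)²(0.25) + (-1)²(0.125) + (4)²(0.125) + (6)²(0.125) = 16
Var(W) = E[W²] − (E[W])² = 16 − (-1)² = 15

15.00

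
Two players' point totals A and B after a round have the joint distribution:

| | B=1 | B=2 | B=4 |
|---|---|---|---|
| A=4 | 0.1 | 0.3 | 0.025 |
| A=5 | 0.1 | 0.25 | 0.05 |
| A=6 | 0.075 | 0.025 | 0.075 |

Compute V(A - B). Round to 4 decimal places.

E[A] = 4.75,  E[B] = 2.025,  E[AB] = 9.75
V(A) = 23.1 − (4.75)² = 0.5375;  V(B) = 4.975 − (2.025)² = 0.874375
cov(A,B) = 9.75 − (4.75)(2.025) = 0.13125
V(A - B) = (1)²·0.5375 + (-1)²·0.874375 + 2·(1)·(-1)·0.13125 = 1.149375

1.1494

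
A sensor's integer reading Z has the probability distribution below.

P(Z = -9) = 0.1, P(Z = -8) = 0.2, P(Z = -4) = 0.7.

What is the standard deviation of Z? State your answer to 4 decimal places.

2.0025

E[Z] = (-9)(0.1) + (-8)(0.2) + (-4)(0.7) = -5.3
E[Z²] = (-9)²(0.1) + (-8)²(0.2) + (-4)²(0.7) = 32.1
V(Z) = E[Z²] − (E[Z])² = 32.1 − (-5.3)² = 4.01
SD(Z) = √4.01 ≈ 2.0025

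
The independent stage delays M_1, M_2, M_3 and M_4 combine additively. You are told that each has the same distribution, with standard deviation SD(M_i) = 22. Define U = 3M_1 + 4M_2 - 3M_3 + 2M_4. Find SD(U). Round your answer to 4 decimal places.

Var(M_i) = (22)² = 484
By independence, Var(U) = (3)²Var(M_1) + (4)²Var(M_2) + (-3)²Var(M_3) + (2)²Var(M_4)
= (3)²·484 + (4)²·484 + (-3)²·484 + (2)²·484 = 18392
SD(U) = √18392 ≈ 135.6171

135.6171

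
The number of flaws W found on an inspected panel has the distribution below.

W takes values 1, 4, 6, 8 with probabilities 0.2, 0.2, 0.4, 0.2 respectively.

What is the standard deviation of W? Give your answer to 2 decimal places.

E[W] = (1)(0.2) + (4)(0.2) + (6)(0.4) + (8)(0.2) = 5
E[W²] = (1)²(0.2) + (4)²(0.2) + (6)²(0.4) + (8)²(0.2) = 30.6
Var(W) = E[W²] − (E[W])² = 30.6 − (5)² = 5.6
σ(W) = √5.6 ≈ 2.37

2.37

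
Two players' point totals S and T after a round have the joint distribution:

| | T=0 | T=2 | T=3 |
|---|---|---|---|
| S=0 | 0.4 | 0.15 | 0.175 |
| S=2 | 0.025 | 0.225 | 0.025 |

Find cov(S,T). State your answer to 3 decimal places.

0.308

E[S] = 0.55,  E[T] = 1.35
E[ST] = 1.05
cov(S,T) = E[ST] − E[S]E[T] = 1.05 − (0.55)(1.35) = 0.3075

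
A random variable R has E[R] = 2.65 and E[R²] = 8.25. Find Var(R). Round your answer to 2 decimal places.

1.23

Var(R) = 8.25 − (2.65)² = 1.2275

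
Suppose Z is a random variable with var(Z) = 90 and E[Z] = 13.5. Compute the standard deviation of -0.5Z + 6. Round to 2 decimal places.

var(-0.5Z + 6) = (-0.5)²·90 = 22.5
SD(-0.5Z + 6) = √22.5 ≈ 4.74

4.74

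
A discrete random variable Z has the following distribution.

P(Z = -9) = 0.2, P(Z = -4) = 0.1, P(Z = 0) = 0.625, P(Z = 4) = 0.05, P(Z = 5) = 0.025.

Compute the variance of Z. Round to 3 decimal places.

15.709

E[Z] = (-9)(0.2) + (-4)(0.1) + (0)(0.625) + (4)(0.05) + (5)(0.025) = -1.875
E[Z²] = (-9)²(0.2) + (-4)²(0.1) + (0)²(0.625) + (4)²(0.05) + (5)²(0.025) = 19.225
var(Z) = E[Z²] − (E[Z])² = 19.225 − (-1.875)² = 15.709375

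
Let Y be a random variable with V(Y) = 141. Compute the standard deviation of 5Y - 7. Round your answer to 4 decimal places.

59.3717

V(5Y - 7) = (5)²·141 = 3525
SD(5Y - 7) = √3525 ≈ 59.3717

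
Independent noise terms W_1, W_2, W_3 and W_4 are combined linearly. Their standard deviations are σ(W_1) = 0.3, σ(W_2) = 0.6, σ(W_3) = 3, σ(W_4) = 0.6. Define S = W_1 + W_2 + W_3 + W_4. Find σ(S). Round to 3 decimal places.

V(W_1) = 0.09, V(W_2) = 0.36, V(W_3) = 9, V(W_4) = 0.36
By independence, V(S) = (1)²V(W_1) + (1)²V(W_2) + (1)²V(W_3) + (1)²V(W_4)
= (1)²·0.09 + (1)²·0.36 + (1)²·9 + (1)²·0.36 = 9.81
σ(S) = √9.81 ≈ 3.132

3.132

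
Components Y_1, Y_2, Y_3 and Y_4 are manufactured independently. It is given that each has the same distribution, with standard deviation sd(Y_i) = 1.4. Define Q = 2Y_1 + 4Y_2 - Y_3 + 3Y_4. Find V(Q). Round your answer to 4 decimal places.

V(Y_i) = (1.4)² = 1.96
By independence, V(Q) = (2)²V(Y_1) + (4)²V(Y_2) + (-1)²V(Y_3) + (3)²V(Y_4)
= (2)²·1.96 + (4)²·1.96 + (-1)²·1.96 + (3)²·1.96 = 58.8

58.8000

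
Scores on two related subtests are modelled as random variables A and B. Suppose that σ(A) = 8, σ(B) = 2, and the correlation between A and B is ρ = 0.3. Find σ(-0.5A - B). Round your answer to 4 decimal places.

V(A) = (8)² = 64;  V(B) = (2)² = 4
cov(A,B) = ρ·σ(A)·σ(B) = 0.3·8·2 = 4.8
V(-0.5A - B) = (-0.5)²·V(A) + (-1)²·V(B) + 2·(-0.5)·(-1)·cov(A,B)
= 0.25·64 + 1·4 + 1·4.8 = 24.8
σ(-0.5A - B) = √24.8 ≈ 4.9800

4.9800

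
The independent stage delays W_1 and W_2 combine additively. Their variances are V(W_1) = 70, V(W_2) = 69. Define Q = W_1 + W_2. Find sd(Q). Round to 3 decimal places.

11.790

By independence, V(Q) = (1)²V(W_1) + (1)²V(W_2)
= (1)²·70 + (1)²·69 = 139
sd(Q) = √139 ≈ 11.790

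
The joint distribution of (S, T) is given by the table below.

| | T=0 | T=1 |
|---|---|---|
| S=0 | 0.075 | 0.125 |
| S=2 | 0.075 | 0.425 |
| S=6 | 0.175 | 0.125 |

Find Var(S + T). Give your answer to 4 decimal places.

4.5994

E[S] = 2.8,  E[T] = 0.675,  E[ST] = 1.6
Var(S) = 12.8 − (2.8)² = 4.96;  Var(T) = 0.675 − (0.675)² = 0.219375
cov(S,T) = 1.6 − (2.8)(0.675) = -0.29
Var(S + T) = (1)²·4.96 + (1)²·0.219375 + 2·(1)·(1)·-0.29 = 4.599375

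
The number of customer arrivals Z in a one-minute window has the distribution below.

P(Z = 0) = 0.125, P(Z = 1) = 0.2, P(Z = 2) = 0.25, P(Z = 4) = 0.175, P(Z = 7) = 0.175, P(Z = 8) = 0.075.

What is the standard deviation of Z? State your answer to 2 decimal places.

E[Z] = (0)(0.125) + (1)(0.2) + (2)(0.25) + (4)(0.175) + (7)(0.175) + (8)(0.075) = 3.225
E[Z²] = (0)²(0.125) + (1)²(0.2) + (2)²(0.25) + (4)²(0.175) + (7)²(0.175) + (8)²(0.075) = 17.375
Var(Z) = E[Z²] − (E[Z])² = 17.375 − (3.225)² = 6.974375
σ(Z) = √6.974375 ≈ 2.64

2.64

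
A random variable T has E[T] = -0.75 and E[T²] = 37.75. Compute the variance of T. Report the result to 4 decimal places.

37.1875

Var(T) = 37.75 − (-0.75)² = 37.1875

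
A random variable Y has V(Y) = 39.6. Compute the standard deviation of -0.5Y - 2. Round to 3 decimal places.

V(-0.5Y - 2) = (-0.5)²·39.6 = 9.9
sd(-0.5Y - 2) = √9.9 ≈ 3.146

3.146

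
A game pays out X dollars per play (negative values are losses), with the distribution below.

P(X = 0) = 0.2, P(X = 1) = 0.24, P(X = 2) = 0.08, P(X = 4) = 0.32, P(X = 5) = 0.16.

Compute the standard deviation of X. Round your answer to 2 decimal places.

1.88

E[X] = (0)(0.2) + (1)(0.24) + (2)(0.08) + (4)(0.32) + (5)(0.16) = 2.48
E[X²] = (0)²(0.2) + (1)²(0.24) + (2)²(0.08) + (4)²(0.32) + (5)²(0.16) = 9.68
V(X) = E[X²] − (E[X])² = 9.68 − (2.48)² = 3.5296
SD(X) = √3.5296 ≈ 1.88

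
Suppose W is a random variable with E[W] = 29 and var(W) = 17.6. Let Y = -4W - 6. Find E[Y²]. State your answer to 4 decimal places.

15165.6000

E[-4W - 6] = -4·29 − 6 = -122
var(-4W - 6) = (-4)²·17.6 = 281.6
E[Y²] = var(Y) + (E[Y])² = 281.6 + (-122)² = 15165.6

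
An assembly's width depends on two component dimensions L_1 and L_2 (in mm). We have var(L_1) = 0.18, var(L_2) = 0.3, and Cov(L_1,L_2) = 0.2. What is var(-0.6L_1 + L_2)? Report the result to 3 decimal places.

var(-0.6L_1 + L_2) = (-0.6)²·var(L_1) + (1)²·var(L_2) + 2·(-0.6)·(1)·Cov(L_1,L_2)
= 0.36·0.18 + 1·0.3 + -1.2·0.2 = 0.1248

0.125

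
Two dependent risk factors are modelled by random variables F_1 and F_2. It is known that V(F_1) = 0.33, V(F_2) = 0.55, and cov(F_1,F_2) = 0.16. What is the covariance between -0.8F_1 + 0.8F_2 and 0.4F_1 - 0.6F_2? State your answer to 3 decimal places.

cov(-0.8F_1 + 0.8F_2, 0.4F_1 - 0.6F_2) = (-0.8)(0.4)V(F_1) + (0.8)(-0.6)V(F_2) + [(-0.8)(-0.6) + (0.8)(0.4)]cov(F_1,F_2)
= -0.32·0.33 + -0.48·0.55 + 0.8·0.16 = -0.2416

-0.242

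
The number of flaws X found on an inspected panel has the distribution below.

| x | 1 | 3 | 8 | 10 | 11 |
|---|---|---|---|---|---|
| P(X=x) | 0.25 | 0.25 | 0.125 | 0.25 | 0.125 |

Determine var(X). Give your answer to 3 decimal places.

E[X] = (1)(0.25) + (3)(0.25) + (8)(0.125) + (10)(0.25) + (11)(0.125) = 5.875
E[X²] = (1)²(0.25) + (3)²(0.25) + (8)²(0.125) + (10)²(0.25) + (11)²(0.125) = 50.625
var(X) = E[X²] − (E[X])² = 50.625 − (5.875)² = 16.109375

16.109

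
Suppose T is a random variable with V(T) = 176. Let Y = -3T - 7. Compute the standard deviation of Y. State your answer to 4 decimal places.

V(-3T - 7) = (-3)²·176 = 1584
sd(Y) = √1584 ≈ 39.7995

39.7995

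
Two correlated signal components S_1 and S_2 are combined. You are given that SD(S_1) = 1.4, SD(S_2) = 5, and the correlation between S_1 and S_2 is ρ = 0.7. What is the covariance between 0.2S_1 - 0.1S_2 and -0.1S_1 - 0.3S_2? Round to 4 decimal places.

0.4658

V(S_1) = (1.4)² = 1.96;  V(S_2) = (5)² = 25
cov(S_1,S_2) = ρ·SD(S_1)·SD(S_2) = 0.7·1.4·5 = 4.9
cov(0.2S_1 - 0.1S_2, -0.1S_1 - 0.3S_2) = (0.2)(-0.1)V(S_1) + (-0.1)(-0.3)V(S_2) + [(0.2)(-0.3) + (-0.1)(-0.1)]cov(S_1,S_2)
= -0.02·1.96 + 0.03·25 + -0.05·4.9 = 0.4658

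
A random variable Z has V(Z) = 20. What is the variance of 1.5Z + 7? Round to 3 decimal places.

45.000

V(1.5Z + 7) = (1.5)²·V(Z) = 2.25·20 = 45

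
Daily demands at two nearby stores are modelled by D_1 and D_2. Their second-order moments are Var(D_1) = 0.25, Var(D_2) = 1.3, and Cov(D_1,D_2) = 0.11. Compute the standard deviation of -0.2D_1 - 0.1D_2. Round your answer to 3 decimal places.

0.166

Var(-0.2D_1 - 0.1D_2) = (-0.2)²·Var(D_1) + (-0.1)²·Var(D_2) + 2·(-0.2)·(-0.1)·Cov(D_1,D_2)
= 0.04·0.25 + 0.01·1.3 + 0.04·0.11 = 0.0274
σ(-0.2D_1 - 0.1D_2) = √0.0274 ≈ 0.166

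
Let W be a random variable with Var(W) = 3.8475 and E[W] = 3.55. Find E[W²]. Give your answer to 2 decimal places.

16.45

E[W²] = Var(W) + (E[W])² = 3.8475 + (3.55)² = 16.45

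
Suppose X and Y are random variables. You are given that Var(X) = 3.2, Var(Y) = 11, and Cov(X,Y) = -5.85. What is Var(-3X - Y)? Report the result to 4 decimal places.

4.7000

Var(-3X - Y) = (-3)²·Var(X) + (-1)²·Var(Y) + 2·(-3)·(-1)·Cov(X,Y)
= 9·3.2 + 1·11 + 6·-5.85 = 4.7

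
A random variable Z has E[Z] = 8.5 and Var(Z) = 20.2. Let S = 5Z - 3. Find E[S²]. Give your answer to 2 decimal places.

2065.25

E[5Z - 3] = 5·8.5 − 3 = 39.5
Var(5Z - 3) = (5)²·20.2 = 505
E[S²] = Var(S) + (E[S])² = 505 + (39.5)² = 2065.25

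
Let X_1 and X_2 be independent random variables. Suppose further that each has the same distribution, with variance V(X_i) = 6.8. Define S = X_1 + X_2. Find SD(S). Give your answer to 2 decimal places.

By independence, V(S) = (1)²V(X_1) + (1)²V(X_2)
= (1)²·6.8 + (1)²·6.8 = 13.6
SD(S) = √13.6 ≈ 3.69

3.69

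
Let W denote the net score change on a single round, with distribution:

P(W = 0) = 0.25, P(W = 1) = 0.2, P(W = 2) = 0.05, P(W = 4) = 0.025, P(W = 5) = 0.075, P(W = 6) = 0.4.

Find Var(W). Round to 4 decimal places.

6.9944

E[W] = (0)(0.25) + (1)(0.2) + (2)(0.05) + (4)(0.025) + (5)(0.075) + (6)(0.4) = 3.175
E[W²] = (0)²(0.25) + (1)²(0.2) + (2)²(0.05) + (4)²(0.025) + (5)²(0.075) + (6)²(0.4) = 17.075
Var(W) = E[W²] − (E[W])² = 17.075 − (3.175)² = 6.994375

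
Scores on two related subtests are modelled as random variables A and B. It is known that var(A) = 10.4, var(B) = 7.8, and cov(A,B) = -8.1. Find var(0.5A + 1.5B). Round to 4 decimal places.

8.0000

var(0.5A + 1.5B) = (0.5)²·var(A) + (1.5)²·var(B) + 2·(0.5)·(1.5)·cov(A,B)
= 0.25·10.4 + 2.25·7.8 + 1.5·-8.1 = 8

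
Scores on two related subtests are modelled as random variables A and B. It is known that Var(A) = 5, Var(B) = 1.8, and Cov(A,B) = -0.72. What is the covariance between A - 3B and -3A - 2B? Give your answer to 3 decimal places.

Cov(A - 3B, -3A - 2B) = (1)(-3)Var(A) + (-3)(-2)Var(B) + [(1)(-2) + (-3)(-3)]Cov(A,B)
= -3·5 + 6·1.8 + 7·-0.72 = -9.24

-9.240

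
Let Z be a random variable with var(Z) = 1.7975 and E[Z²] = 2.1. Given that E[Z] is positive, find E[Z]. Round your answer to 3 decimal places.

(E[Z])² = E[Z²] − var(Z) = 2.1 − 1.7975 = 0.3025
E[Z] = √0.3025 = 0.55

0.550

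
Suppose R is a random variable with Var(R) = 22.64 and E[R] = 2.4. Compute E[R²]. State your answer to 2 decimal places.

28.40

E[R²] = Var(R) + (E[R])² = 22.64 + (2.4)² = 28.4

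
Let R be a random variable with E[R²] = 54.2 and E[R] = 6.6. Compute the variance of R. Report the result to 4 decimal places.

10.6400

Var(R) = 54.2 − (6.6)² = 10.64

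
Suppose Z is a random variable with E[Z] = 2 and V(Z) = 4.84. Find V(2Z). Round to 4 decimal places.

V(2Z) = (2)²·V(Z) = 4·4.84 = 19.36

19.3600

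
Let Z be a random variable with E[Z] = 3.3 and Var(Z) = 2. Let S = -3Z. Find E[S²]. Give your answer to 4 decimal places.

E[-3Z] = -3·3.3 = -9.9
Var(-3Z) = (-3)²·2 = 18
E[S²] = Var(S) + (E[S])² = 18 + (-9.9)² = 116.01

116.0100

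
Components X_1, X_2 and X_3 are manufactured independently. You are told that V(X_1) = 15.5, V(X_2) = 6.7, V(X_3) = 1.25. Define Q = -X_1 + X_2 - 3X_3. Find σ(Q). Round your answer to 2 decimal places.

By independence, V(Q) = (-1)²V(X_1) + (1)²V(X_2) + (-3)²V(X_3)
= (-1)²·15.5 + (1)²·6.7 + (-3)²·1.25 = 33.45
σ(Q) = √33.45 ≈ 5.78

5.78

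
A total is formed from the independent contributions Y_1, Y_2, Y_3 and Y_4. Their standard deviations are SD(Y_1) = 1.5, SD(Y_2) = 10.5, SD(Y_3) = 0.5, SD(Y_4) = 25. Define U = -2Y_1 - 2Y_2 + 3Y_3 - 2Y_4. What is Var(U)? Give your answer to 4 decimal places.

Var(Y_1) = 2.25, Var(Y_2) = 110.25, Var(Y_3) = 0.25, Var(Y_4) = 625
By independence, Var(U) = (-2)²Var(Y_1) + (-2)²Var(Y_2) + (3)²Var(Y_3) + (-2)²Var(Y_4)
= (-2)²·2.25 + (-2)²·110.25 + (3)²·0.25 + (-2)²·625 = 2952.25

2952.2500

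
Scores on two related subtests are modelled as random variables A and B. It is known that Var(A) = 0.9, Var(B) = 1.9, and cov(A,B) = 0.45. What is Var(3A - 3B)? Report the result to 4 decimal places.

17.1000

Var(3A - 3B) = (3)²·Var(A) + (-3)²·Var(B) + 2·(3)·(-3)·cov(A,B)
= 9·0.9 + 9·1.9 + -18·0.45 = 17.1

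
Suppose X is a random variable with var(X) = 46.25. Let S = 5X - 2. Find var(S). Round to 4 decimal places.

1156.2500

var(5X - 2) = (5)²·var(X) = 25·46.25 = 1156.25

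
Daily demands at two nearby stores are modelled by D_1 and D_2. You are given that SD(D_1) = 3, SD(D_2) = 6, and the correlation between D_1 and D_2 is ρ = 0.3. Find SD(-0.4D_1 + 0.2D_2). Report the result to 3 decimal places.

V(D_1) = (3)² = 9;  V(D_2) = (6)² = 36
Cov(D_1,D_2) = ρ·SD(D_1)·SD(D_2) = 0.3·3·6 = 5.4
V(-0.4D_1 + 0.2D_2) = (-0.4)²·V(D_1) + (0.2)²·V(D_2) + 2·(-0.4)·(0.2)·Cov(D_1,D_2)
= 0.16·9 + 0.04·36 + -0.16·5.4 = 2.016
SD(-0.4D_1 + 0.2D_2) = √2.016 ≈ 1.420

1.420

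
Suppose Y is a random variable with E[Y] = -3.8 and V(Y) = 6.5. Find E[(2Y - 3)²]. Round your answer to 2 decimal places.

E[2Y - 3] = 2·-3.8 − 3 = -10.6
V(2Y - 3) = (2)²·6.5 = 26
E[(2Y - 3)²] = V((2Y - 3)) + (E[(2Y - 3)])² = 26 + (-10.6)² = 138.36

138.36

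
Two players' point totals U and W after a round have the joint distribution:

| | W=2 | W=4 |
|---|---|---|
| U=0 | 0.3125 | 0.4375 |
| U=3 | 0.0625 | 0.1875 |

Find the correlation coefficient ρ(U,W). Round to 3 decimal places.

0.149

E[U] = 0.75,  E[W] = 3.25
E[UW] = 2.625
Cov(U,W) = E[UW] − E[U]E[W] = 2.625 − (0.75)(3.25) = 0.1875
Var(U) = 1.6875,  Var(W) = 0.9375
ρ = 0.1875 / √(1.6875·0.9375) ≈ 0.149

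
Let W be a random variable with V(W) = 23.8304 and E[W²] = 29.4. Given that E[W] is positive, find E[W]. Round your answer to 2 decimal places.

(E[W])² = E[W²] − V(W) = 29.4 − 23.8304 = 5.5696
E[W] = √5.5696 = 2.36

2.36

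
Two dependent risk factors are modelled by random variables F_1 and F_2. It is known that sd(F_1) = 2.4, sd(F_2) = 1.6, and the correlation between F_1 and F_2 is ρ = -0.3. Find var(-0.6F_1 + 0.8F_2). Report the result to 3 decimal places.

4.818

var(F_1) = (2.4)² = 5.76;  var(F_2) = (1.6)² = 2.56
Cov(F_1,F_2) = ρ·sd(F_1)·sd(F_2) = -0.3·2.4·1.6 = -1.152
var(-0.6F_1 + 0.8F_2) = (-0.6)²·var(F_1) + (0.8)²·var(F_2) + 2·(-0.6)·(0.8)·Cov(F_1,F_2)
= 0.36·5.76 + 0.64·2.56 + -0.96·-1.152 = 4.81792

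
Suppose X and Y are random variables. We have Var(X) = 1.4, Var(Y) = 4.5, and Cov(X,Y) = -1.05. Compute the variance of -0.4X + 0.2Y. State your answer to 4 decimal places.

0.5720

Var(-0.4X + 0.2Y) = (-0.4)²·Var(X) + (0.2)²·Var(Y) + 2·(-0.4)·(0.2)·Cov(X,Y)
= 0.16·1.4 + 0.04·4.5 + -0.16·-1.05 = 0.572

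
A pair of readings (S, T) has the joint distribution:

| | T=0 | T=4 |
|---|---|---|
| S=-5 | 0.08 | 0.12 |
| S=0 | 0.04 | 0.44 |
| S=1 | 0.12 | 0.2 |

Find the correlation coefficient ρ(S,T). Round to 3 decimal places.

0.124

E[S] = -0.68,  E[T] = 3.04
E[ST] = -1.6
cov(S,T) = E[ST] − E[S]E[T] = -1.6 − (-0.68)(3.04) = 0.4672
V(S) = 4.8576,  V(T) = 2.9184
ρ = 0.4672 / √(4.8576·2.9184) ≈ 0.124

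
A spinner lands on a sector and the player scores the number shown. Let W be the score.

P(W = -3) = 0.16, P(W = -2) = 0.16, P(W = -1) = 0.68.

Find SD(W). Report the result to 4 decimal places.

0.7547

E[W] = (-3)(0.16) + (-2)(0.16) + (-1)(0.68) = -1.48
E[W²] = (-3)²(0.16) + (-2)²(0.16) + (-1)²(0.68) = 2.76
Var(W) = E[W²] − (E[W])² = 2.76 − (-1.48)² = 0.5696
SD(W) = √0.5696 ≈ 0.7547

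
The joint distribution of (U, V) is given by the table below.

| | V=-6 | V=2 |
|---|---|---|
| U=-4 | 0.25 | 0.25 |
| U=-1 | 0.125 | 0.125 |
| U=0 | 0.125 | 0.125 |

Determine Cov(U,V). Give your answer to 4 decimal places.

E[U] = -2.25,  E[V] = -2
E[UV] = 4.5
Cov(U,V) = E[UV] − E[U]E[V] = 4.5 − (-2.25)(-2) = 0

0.0000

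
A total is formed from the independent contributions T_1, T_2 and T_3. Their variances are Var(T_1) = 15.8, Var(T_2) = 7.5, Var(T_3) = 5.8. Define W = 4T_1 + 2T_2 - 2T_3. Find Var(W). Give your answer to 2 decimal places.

By independence, Var(W) = (4)²Var(T_1) + (2)²Var(T_2) + (-2)²Var(T_3)
= (4)²·15.8 + (2)²·7.5 + (-2)²·5.8 = 306

306.00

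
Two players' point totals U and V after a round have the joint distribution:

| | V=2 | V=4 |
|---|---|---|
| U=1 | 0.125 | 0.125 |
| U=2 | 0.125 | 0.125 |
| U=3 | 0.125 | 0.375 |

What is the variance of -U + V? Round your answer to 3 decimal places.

1.250

E[U] = 2.25,  E[V] = 3.25,  E[UV] = 7.5
Var(U) = 5.75 − (2.25)² = 0.6875;  Var(V) = 11.5 − (3.25)² = 0.9375
Cov(U,V) = 7.5 − (2.25)(3.25) = 0.1875
Var(-U + V) = (-1)²·0.6875 + (1)²·0.9375 + 2·(-1)·(1)·0.1875 = 1.25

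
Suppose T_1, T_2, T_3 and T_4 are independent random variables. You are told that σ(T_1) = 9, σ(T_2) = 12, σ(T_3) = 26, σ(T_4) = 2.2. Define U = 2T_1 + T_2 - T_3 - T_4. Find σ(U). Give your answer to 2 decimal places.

33.89

V(T_1) = 81, V(T_2) = 144, V(T_3) = 676, V(T_4) = 4.84
By independence, V(U) = (2)²V(T_1) + (1)²V(T_2) + (-1)²V(T_3) + (-1)²V(T_4)
= (2)²·81 + (1)²·144 + (-1)²·676 + (-1)²·4.84 = 1148.84
σ(U) = √1148.84 ≈ 33.89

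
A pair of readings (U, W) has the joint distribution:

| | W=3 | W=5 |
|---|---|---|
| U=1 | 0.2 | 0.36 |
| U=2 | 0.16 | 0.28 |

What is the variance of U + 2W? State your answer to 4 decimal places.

3.9200

E[U] = 1.44,  E[W] = 4.28,  E[UW] = 6.16
V(U) = 2.32 − (1.44)² = 0.2464;  V(W) = 19.24 − (4.28)² = 0.9216
Cov(U,W) = 6.16 − (1.44)(4.28) = -0.0032
V(U + 2W) = (1)²·0.2464 + (2)²·0.9216 + 2·(1)·(2)·-0.0032 = 3.92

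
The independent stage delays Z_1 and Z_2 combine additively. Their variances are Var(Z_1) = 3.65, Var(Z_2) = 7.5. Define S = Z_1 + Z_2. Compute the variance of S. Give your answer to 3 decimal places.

11.150

By independence, Var(S) = (1)²Var(Z_1) + (1)²Var(Z_2)
= (1)²·3.65 + (1)²·7.5 = 11.15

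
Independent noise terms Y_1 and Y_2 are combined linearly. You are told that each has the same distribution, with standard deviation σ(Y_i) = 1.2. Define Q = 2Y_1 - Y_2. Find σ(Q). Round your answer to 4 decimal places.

2.6833

Var(Y_i) = (1.2)² = 1.44
By independence, Var(Q) = (2)²Var(Y_1) + (-1)²Var(Y_2)
= (2)²·1.44 + (-1)²·1.44 = 7.2
σ(Q) = √7.2 ≈ 2.6833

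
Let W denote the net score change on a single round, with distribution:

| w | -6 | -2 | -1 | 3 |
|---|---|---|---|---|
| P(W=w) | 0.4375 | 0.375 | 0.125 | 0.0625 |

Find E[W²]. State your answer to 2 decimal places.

E[W²] = (-6)²(0.4375) + (-2)²(0.375) + (-1)²(0.125) + (3)²(0.0625) = 17.9375

17.94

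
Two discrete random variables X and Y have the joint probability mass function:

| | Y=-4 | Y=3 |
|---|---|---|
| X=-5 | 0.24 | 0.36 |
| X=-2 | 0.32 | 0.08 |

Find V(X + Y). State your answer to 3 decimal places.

10.202

E[X] = -3.8,  E[Y] = -0.92,  E[XY] = 1.48
V(X) = 16.6 − (-3.8)² = 2.16;  V(Y) = 12.92 − (-0.92)² = 12.0736
cov(X,Y) = 1.48 − (-3.8)(-0.92) = -2.016
V(X + Y) = (1)²·2.16 + (1)²·12.0736 + 2·(1)·(1)·-2.016 = 10.2016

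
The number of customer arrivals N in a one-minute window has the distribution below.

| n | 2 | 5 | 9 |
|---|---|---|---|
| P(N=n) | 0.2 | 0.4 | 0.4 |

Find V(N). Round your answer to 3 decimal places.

E[N] = (2)(0.2) + (5)(0.4) + (9)(0.4) = 6
E[N²] = (2)²(0.2) + (5)²(0.4) + (9)²(0.4) = 43.2
V(N) = E[N²] − (E[N])² = 43.2 − (6)² = 7.2

7.200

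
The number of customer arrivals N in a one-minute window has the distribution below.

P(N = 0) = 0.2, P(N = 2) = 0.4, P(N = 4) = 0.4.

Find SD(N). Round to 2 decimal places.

1.50

E[N] = (0)(0.2) + (2)(0.4) + (4)(0.4) = 2.4
E[N²] = (0)²(0.2) + (2)²(0.4) + (4)²(0.4) = 8
Var(N) = E[N²] − (E[N])² = 8 − (2.4)² = 2.24
SD(N) = √2.24 ≈ 1.50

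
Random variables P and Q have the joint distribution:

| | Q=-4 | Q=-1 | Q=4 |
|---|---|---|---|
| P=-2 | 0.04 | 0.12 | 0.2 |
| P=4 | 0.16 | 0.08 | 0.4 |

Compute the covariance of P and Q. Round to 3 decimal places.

-0.096

E[P] = 1.84,  E[Q] = 1.4
E[PQ] = 2.48
Cov(P,Q) = E[PQ] − E[P]E[Q] = 2.48 − (1.84)(1.4) = -0.096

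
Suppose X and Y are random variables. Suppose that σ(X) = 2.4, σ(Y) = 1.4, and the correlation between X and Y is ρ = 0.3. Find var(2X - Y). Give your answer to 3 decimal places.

var(X) = (2.4)² = 5.76;  var(Y) = (1.4)² = 1.96
Cov(X,Y) = ρ·σ(X)·σ(Y) = 0.3·2.4·1.4 = 1.008
var(2X - Y) = (2)²·var(X) + (-1)²·var(Y) + 2·(2)·(-1)·Cov(X,Y)
= 4·5.76 + 1·1.96 + -4·1.008 = 20.968

20.968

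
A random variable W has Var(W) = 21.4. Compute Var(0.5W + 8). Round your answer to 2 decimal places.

5.35

Var(0.5W + 8) = (0.5)²·Var(W) = 0.25·21.4 = 5.35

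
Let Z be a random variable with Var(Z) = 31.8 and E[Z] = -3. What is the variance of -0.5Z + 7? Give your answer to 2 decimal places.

Var(-0.5Z + 7) = (-0.5)²·Var(Z) = 0.25·31.8 = 7.95

7.95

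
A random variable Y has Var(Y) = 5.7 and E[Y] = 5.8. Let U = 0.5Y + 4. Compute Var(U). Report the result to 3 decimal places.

1.425

Var(0.5Y + 4) = (0.5)²·Var(Y) = 0.25·5.7 = 1.425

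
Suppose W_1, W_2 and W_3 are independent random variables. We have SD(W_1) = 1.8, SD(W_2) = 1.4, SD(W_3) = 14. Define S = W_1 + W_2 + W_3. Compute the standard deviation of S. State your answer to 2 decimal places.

V(W_1) = 3.24, V(W_2) = 1.96, V(W_3) = 196
By independence, V(S) = (1)²V(W_1) + (1)²V(W_2) + (1)²V(W_3)
= (1)²·3.24 + (1)²·1.96 + (1)²·196 = 201.2
SD(S) = √201.2 ≈ 14.18

14.18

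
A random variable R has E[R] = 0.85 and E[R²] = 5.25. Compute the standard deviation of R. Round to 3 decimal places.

2.128

V(R) = 5.25 − (0.85)² = 4.5275
SD(R) = √4.5275 ≈ 2.128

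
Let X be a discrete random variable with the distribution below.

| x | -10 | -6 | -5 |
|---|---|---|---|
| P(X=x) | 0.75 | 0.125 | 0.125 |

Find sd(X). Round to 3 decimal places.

1.965

E[X] = (-10)(0.75) + (-6)(0.125) + (-5)(0.125) = -8.875
E[X²] = (-10)²(0.75) + (-6)²(0.125) + (-5)²(0.125) = 82.625
Var(X) = E[X²] − (E[X])² = 82.625 − (-8.875)² = 3.859375
sd(X) = √3.859375 ≈ 1.965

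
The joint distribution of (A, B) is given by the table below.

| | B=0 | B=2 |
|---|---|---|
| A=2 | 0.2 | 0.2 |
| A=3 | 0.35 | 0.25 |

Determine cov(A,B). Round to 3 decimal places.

-0.040

E[A] = 2.6,  E[B] = 0.9
E[AB] = 2.3
cov(A,B) = E[AB] − E[A]E[B] = 2.3 − (2.6)(0.9) = -0.04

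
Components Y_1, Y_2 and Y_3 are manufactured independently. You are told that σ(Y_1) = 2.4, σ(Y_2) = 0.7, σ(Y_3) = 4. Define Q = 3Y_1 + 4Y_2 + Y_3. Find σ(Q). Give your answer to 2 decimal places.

var(Y_1) = 5.76, var(Y_2) = 0.49, var(Y_3) = 16
By independence, var(Q) = (3)²var(Y_1) + (4)²var(Y_2) + (1)²var(Y_3)
= (3)²·5.76 + (4)²·0.49 + (1)²·16 = 75.68
σ(Q) = √75.68 ≈ 8.70

8.70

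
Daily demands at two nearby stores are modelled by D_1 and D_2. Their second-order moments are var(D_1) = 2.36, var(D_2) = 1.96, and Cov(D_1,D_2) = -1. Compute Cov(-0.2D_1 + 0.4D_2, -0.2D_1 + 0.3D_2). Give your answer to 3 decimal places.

Cov(-0.2D_1 + 0.4D_2, -0.2D_1 + 0.3D_2) = (-0.2)(-0.2)var(D_1) + (0.4)(0.3)var(D_2) + [(-0.2)(0.3) + (0.4)(-0.2)]Cov(D_1,D_2)
= 0.04·2.36 + 0.12·1.96 + -0.14·-1 = 0.4696

0.470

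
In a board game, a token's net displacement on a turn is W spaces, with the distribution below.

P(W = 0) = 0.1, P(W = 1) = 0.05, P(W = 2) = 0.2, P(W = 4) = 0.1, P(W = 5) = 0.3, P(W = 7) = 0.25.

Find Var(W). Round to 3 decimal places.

5.390

E[W] = (0)(0.1) + (1)(0.05) + (2)(0.2) + (4)(0.1) + (5)(0.3) + (7)(0.25) = 4.1
E[W²] = (0)²(0.1) + (1)²(0.05) + (2)²(0.2) + (4)²(0.1) + (5)²(0.3) + (7)²(0.25) = 22.2
Var(W) = E[W²] − (E[W])² = 22.2 − (4.1)² = 5.39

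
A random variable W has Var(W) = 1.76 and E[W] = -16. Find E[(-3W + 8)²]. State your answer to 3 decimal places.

E[-3W + 8] = -3·-16 + 8 = 56
Var(-3W + 8) = (-3)²·1.76 = 15.84
E[(-3W + 8)²] = Var((-3W + 8)) + (E[(-3W + 8)])² = 15.84 + (56)² = 3151.84

3151.840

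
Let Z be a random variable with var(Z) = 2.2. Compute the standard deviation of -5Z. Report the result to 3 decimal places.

var(-5Z) = (-5)²·2.2 = 55
σ(-5Z) = √55 ≈ 7.416

7.416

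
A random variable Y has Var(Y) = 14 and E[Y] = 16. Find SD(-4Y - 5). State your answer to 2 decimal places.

14.97

Var(-4Y - 5) = (-4)²·14 = 224
SD(-4Y - 5) = √224 ≈ 14.97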